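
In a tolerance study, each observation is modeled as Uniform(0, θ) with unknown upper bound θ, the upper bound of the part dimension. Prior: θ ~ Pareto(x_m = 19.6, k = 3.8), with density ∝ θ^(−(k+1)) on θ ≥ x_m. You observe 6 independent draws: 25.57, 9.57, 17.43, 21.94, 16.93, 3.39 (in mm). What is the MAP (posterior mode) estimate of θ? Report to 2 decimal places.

25.57

A Pareto(scale x_m, shape k) prior on the upper bound θ of Uniform(0, θ) is conjugate: posterior is Pareto(max(x_m, max xᵢ), k + n).
Sample maximum = 25.57; prior scale x_m = 19.6 → posterior scale = max = 25.57.
Posterior shape = 3.8 + 6 = 9.8.
The Pareto density is decreasing on [x_m, ∞), so the mode is x_m = 25.57.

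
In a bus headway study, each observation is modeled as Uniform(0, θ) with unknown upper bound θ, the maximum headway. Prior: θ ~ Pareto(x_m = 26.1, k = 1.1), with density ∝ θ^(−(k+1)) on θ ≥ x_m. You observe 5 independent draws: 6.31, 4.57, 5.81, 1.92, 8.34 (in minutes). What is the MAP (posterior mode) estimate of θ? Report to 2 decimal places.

A Pareto(scale x_m, shape k) prior on the upper bound θ of Uniform(0, θ) is conjugate: posterior is Pareto(max(x_m, max xᵢ), k + n).
Sample maximum = 8.34; prior scale x_m = 26.1 → posterior scale = max = 26.10.
Posterior shape = 1.1 + 5 = 6.1.
The Pareto density is decreasing on [x_m, ∞), so the mode is x_m = 26.10.

26.10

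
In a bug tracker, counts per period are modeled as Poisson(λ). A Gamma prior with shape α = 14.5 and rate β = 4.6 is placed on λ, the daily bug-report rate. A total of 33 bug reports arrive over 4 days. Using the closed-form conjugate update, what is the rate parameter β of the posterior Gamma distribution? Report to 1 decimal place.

With a Gamma(shape α, rate β) prior, the Poisson likelihood is conjugate: the posterior is Gamma(α + ΣXᵢ, β + n).
Posterior: Gamma(α+S, β+n) = Gamma(14.5+33, 4.6+4) = Gamma(47.5, 8.6).
Posterior β = 8.6.

8.6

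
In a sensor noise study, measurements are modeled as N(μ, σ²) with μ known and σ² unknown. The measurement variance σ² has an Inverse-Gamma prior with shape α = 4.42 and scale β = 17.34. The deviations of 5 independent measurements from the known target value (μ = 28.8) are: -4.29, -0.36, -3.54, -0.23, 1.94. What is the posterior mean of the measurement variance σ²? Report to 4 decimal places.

With known mean μ and an Inverse-Gamma(α, β) prior on σ², the Normal likelihood is conjugate: posterior is Inv-Gamma(α + n/2, β + Σ(xᵢ−μ)²/2).
Σ(xᵢ−μ)² = (-4.29)² + (-0.36)² + (-3.54)² + (-0.23)² + (1.94)² = 34.8818.
Posterior: Inv-Gamma(4.42 + 5/2, 17.34 + 34.8818/2) = Inv-Gamma(6.92, 34.78090).
E[σ²|data] = β/(α−1) = 34.78090/5.92 = 5.8752.

5.8752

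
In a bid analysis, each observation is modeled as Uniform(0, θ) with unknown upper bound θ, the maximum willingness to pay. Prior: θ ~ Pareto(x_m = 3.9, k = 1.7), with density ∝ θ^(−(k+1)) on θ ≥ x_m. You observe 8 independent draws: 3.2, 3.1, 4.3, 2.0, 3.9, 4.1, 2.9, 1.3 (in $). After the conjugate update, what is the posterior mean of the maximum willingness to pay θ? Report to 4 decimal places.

A Pareto(scale x_m, shape k) prior on the upper bound θ of Uniform(0, θ) is conjugate: posterior is Pareto(max(x_m, max xᵢ), k + n).
Sample maximum = 4.3; prior scale x_m = 3.9 → posterior scale = max = 4.3.
Posterior shape = 1.7 + 8 = 9.7.
E[θ|data] = k·x_m/(k−1) = 9.7·4.3/8.7 = 4.7943.

4.7943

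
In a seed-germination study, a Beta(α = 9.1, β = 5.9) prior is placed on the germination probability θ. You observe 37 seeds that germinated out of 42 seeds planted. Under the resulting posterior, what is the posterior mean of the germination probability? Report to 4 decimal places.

The Beta prior is conjugate to a Binomial/Bernoulli likelihood; the update adds successes to α and failures to β.
Posterior: Beta(α+k, β+n−k) = Beta(9.1+37, 5.9+5) = Beta(46.1, 10.9).
Posterior mean = α/(α+β) = 46.1/57.0 = 0.8088.

0.8088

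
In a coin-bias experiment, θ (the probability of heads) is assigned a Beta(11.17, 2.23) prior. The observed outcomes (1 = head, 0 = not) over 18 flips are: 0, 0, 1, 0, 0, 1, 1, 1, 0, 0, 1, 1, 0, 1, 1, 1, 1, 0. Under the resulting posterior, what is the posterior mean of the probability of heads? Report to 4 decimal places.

0.6742

The Beta prior is conjugate to a Binomial/Bernoulli likelihood; the update adds successes to α and failures to β.
Posterior: Beta(α+k, β+n−k) = Beta(11.17+10, 2.23+8) = Beta(21.17, 10.23).
Posterior mean = α/(α+β) = 21.17/31.40 = 0.6742.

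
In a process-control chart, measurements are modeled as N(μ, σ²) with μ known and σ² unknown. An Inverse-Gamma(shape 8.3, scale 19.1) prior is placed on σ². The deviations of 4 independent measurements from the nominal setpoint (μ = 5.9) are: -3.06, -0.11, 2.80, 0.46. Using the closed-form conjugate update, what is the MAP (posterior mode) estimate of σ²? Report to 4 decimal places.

With known mean μ and an Inverse-Gamma(α, β) prior on σ², the Normal likelihood is conjugate: posterior is Inv-Gamma(α + n/2, β + Σ(xᵢ−μ)²/2).
Σ(xᵢ−μ)² = (-3.06)² + (-0.11)² + (2.80)² + (0.46)² = 17.4273.
Posterior: Inv-Gamma(8.3 + 4/2, 19.1 + 17.4273/2) = Inv-Gamma(10.30, 27.81365).
Mode = β/(α+1) = 27.81365/11.30 = 2.4614.

2.4614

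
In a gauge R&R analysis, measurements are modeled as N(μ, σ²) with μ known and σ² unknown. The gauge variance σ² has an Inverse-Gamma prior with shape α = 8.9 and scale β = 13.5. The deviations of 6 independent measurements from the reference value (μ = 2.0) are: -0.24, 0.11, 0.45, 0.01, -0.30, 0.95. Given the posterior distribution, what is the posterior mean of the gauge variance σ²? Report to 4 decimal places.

With known mean μ and an Inverse-Gamma(α, β) prior on σ², the Normal likelihood is conjugate: posterior is Inv-Gamma(α + n/2, β + Σ(xᵢ−μ)²/2).
Σ(xᵢ−μ)² = (-0.24)² + (0.11)² + (0.45)² + (0.01)² + (-0.30)² + (0.95)² = 1.2648.
Posterior: Inv-Gamma(8.9 + 6/2, 13.5 + 1.2648/2) = Inv-Gamma(11.90, 14.13240).
E[σ²|data] = β/(α−1) = 14.13240/10.90 = 1.2966.

1.2966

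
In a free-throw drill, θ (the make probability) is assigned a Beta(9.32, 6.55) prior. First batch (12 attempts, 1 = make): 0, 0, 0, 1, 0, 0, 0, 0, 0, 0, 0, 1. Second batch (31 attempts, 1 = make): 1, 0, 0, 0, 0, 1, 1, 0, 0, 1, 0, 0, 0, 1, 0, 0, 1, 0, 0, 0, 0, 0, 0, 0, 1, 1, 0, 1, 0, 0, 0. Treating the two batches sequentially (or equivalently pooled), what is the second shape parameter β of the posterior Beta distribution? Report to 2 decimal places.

The Beta prior is conjugate to a Binomial/Bernoulli likelihood; the update adds successes to α and failures to β.
After batch 1: Beta(9.32+2, 6.55+10) = Beta(11.32, 16.55).
After batch 2: Beta(11.32+9, 16.55+22) = Beta(20.32, 38.55).
Posterior β = 38.55.

38.55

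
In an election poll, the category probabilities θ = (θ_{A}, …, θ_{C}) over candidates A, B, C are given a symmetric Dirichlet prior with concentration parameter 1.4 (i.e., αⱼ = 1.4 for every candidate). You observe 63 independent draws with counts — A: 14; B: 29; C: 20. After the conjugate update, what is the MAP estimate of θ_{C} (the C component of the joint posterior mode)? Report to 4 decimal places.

The Dirichlet prior is conjugate to the Multinomial likelihood: each posterior αⱼ = prior αⱼ + observed count nⱼ.
Posterior concentration: (15.4, 30.4, 21.4), total = 67.2.
Joint mode component: (α_{C}−1)/(Σα−K) = 20.4/64.2 = 0.3178.

0.3178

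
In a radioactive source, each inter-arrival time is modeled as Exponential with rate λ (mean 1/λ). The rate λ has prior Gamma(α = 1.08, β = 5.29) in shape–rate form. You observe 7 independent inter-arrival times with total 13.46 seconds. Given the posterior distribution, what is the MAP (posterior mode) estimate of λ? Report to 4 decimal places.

0.3776

With a Gamma(shape α, rate β) prior on the exponential rate λ, the posterior after n observations with total T = Σxᵢ is Gamma(α+n, β+T).
Posterior: Gamma(1.08+7, 5.29+13.46) = Gamma(8.08, 18.75).
Mode = (α−1)/β = 0.3776.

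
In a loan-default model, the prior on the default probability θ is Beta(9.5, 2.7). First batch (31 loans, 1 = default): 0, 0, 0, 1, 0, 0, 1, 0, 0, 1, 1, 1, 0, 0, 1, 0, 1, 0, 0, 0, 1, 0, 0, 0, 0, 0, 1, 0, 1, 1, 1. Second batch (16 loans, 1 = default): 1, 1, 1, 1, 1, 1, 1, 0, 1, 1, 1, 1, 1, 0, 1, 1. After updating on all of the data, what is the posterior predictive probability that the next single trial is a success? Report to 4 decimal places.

0.5997

The Beta prior is conjugate to a Binomial/Bernoulli likelihood; the update adds successes to α and failures to β.
After batch 1: Beta(9.5+12, 2.7+19) = Beta(21.5, 21.7).
After batch 2: Beta(21.5+14, 21.7+2) = Beta(35.5, 23.7).
For a single future Bernoulli trial, P(success | data) = α/(α+β) = 0.5997.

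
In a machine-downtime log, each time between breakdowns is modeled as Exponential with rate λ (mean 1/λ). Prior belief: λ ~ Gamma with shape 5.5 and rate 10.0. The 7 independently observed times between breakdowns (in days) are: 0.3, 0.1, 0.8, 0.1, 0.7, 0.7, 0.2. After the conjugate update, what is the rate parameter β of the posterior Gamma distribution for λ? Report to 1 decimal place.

12.9

With a Gamma(shape α, rate β) prior on the exponential rate λ, the posterior after n observations with total T = Σxᵢ is Gamma(α+n, β+T).
Sum of observations T = 2.9 days; n = 7.
Posterior: Gamma(5.5+7, 10.0+2.9) = Gamma(12.5, 12.9).
Posterior β = 12.9.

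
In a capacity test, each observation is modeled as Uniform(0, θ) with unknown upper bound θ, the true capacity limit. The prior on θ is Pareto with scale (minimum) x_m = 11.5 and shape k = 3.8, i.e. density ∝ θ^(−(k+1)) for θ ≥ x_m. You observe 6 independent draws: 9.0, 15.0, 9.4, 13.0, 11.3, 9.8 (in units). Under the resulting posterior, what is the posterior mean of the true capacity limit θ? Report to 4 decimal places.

16.7045

A Pareto(scale x_m, shape k) prior on the upper bound θ of Uniform(0, θ) is conjugate: posterior is Pareto(max(x_m, max xᵢ), k + n).
Sample maximum = 15.0; prior scale x_m = 11.5 → posterior scale = max = 15.0.
Posterior shape = 3.8 + 6 = 9.8.
E[θ|data] = k·x_m/(k−1) = 9.8·15.0/8.8 = 16.7045.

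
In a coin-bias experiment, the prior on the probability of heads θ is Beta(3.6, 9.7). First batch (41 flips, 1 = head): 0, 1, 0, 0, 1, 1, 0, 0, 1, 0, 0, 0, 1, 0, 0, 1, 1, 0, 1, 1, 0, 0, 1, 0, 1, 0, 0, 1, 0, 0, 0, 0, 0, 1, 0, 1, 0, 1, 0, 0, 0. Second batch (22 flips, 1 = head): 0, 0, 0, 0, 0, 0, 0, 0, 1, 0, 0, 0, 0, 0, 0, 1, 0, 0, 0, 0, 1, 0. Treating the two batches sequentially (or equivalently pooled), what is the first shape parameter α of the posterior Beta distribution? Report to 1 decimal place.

The Beta prior is conjugate to a Binomial/Bernoulli likelihood; the update adds successes to α and failures to β.
After batch 1: Beta(3.6+15, 9.7+26) = Beta(18.6, 35.7).
After batch 2: Beta(18.6+3, 35.7+19) = Beta(21.6, 54.7).
Posterior α = 21.6.

21.6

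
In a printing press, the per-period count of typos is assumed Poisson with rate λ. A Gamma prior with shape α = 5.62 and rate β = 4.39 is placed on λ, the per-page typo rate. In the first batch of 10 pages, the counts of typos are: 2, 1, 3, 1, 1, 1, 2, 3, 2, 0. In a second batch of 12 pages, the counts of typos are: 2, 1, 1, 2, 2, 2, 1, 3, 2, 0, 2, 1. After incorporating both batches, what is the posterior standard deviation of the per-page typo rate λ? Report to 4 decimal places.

With a Gamma(shape α, rate β) prior, the Poisson likelihood is conjugate: the posterior is Gamma(α + ΣXᵢ, β + n).
Batch 1: sum of counts S = 16 over n = 10 pages.
After batch 1: Gamma(α+S, β+n) = Gamma(5.62+16, 4.39+10) = Gamma(21.62, 14.39).
Batch 2: sum of counts S = 19 over n = 12 pages.
After batch 2: Gamma(α+S, β+n) = Gamma(21.62+19, 14.39+12) = Gamma(40.62, 26.39).
SD = √α/β = √40.62/26.39 = 0.2415.

0.2415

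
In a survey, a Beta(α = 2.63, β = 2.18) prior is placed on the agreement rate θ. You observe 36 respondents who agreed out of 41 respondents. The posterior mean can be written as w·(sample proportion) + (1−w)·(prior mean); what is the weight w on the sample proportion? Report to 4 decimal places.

The Beta prior is conjugate to a Binomial/Bernoulli likelihood; the update adds successes to α and failures to β.
Posterior mean = (α₀+k)/(α₀+β₀+n) = [n/(α₀+β₀+n)]·(k/n) + [(α₀+β₀)/(α₀+β₀+n)]·α₀/(α₀+β₀), so only n and the prior enter the weight.
The weight on the data is w = n/(α₀+β₀+n) = 41/(2.63+2.18+41) = 41/45.81 = 0.8950.

0.8950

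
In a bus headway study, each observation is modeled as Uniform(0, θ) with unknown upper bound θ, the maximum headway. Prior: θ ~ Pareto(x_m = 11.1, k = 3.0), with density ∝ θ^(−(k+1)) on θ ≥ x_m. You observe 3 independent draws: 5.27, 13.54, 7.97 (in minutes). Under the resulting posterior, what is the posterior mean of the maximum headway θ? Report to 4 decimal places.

A Pareto(scale x_m, shape k) prior on the upper bound θ of Uniform(0, θ) is conjugate: posterior is Pareto(max(x_m, max xᵢ), k + n).
Sample maximum = 13.54; prior scale x_m = 11.1 → posterior scale = max = 13.54.
Posterior shape = 3.0 + 3 = 6.0.
E[θ|data] = k·x_m/(k−1) = 6.0·13.54/5.0 = 16.2480.

16.2480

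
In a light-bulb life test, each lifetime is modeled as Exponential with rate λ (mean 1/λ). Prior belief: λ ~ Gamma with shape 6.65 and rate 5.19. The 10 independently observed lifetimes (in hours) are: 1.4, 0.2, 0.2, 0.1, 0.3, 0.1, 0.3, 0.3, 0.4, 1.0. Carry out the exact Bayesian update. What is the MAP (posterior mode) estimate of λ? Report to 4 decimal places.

With a Gamma(shape α, rate β) prior on the exponential rate λ, the posterior after n observations with total T = Σxᵢ is Gamma(α+n, β+T).
Sum of observations T = 4.3 hours; n = 10.
Posterior: Gamma(6.65+10, 5.19+4.3) = Gamma(16.65, 9.49).
Mode = (α−1)/β = 1.6491.

1.6491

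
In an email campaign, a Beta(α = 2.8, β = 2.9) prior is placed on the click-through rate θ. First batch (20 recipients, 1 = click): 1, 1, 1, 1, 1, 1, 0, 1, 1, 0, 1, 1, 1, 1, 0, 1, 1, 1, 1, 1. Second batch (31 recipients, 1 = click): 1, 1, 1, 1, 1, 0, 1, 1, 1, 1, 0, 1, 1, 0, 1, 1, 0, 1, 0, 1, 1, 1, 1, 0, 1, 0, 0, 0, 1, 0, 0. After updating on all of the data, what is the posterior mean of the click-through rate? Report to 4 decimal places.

0.7019

The Beta prior is conjugate to a Binomial/Bernoulli likelihood; the update adds successes to α and failures to β.
After batch 1: Beta(2.8+17, 2.9+3) = Beta(19.8, 5.9).
After batch 2: Beta(19.8+20, 5.9+11) = Beta(39.8, 16.9).
Posterior mean = α/(α+β) = 39.8/56.7 = 0.7019.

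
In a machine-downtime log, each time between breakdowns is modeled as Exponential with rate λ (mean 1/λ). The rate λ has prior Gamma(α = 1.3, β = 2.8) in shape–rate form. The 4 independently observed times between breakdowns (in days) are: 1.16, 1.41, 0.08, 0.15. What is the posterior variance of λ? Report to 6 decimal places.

0.169005

With a Gamma(shape α, rate β) prior on the exponential rate λ, the posterior after n observations with total T = Σxᵢ is Gamma(α+n, β+T).
Sum of observations T = 2.80 days; n = 4.
Posterior: Gamma(1.3+4, 2.8+2.80) = Gamma(5.3, 5.60).
Var = α/β² = 0.169005.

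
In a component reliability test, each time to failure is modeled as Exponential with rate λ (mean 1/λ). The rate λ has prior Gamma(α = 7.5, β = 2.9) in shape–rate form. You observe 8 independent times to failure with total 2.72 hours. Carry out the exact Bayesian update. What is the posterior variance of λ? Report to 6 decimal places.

0.490749

With a Gamma(shape α, rate β) prior on the exponential rate λ, the posterior after n observations with total T = Σxᵢ is Gamma(α+n, β+T).
Posterior: Gamma(7.5+8, 2.9+2.72) = Gamma(15.5, 5.62).
Var = α/β² = 0.490749.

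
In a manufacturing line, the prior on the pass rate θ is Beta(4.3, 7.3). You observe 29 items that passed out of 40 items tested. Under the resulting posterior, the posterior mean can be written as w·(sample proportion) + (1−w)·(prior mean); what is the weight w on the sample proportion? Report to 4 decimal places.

The Beta prior is conjugate to a Binomial/Bernoulli likelihood; the update adds successes to α and failures to β.
Posterior mean = (α₀+k)/(α₀+β₀+n) = [n/(α₀+β₀+n)]·(k/n) + [(α₀+β₀)/(α₀+β₀+n)]·α₀/(α₀+β₀), so only n and the prior enter the weight.
The weight on the data is w = n/(α₀+β₀+n) = 40/(4.3+7.3+40) = 40/51.6 = 0.7752.

0.7752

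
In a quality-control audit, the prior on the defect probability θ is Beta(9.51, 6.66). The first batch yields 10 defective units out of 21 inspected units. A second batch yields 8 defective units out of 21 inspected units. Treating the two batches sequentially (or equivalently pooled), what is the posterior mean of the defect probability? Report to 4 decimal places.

0.4729

The Beta prior is conjugate to a Binomial/Bernoulli likelihood; the update adds successes to α and failures to β.
After batch 1: Beta(9.51+10, 6.66+11) = Beta(19.51, 17.66).
After batch 2: Beta(19.51+8, 17.66+13) = Beta(27.51, 30.66).
Posterior mean = α/(α+β) = 27.51/58.17 = 0.4729.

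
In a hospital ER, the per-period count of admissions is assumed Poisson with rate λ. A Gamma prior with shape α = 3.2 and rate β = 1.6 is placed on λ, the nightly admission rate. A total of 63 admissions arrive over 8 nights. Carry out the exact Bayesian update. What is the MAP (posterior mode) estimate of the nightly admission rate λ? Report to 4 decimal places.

6.7917

With a Gamma(shape α, rate β) prior, the Poisson likelihood is conjugate: the posterior is Gamma(α + ΣXᵢ, β + n).
Posterior: Gamma(α+S, β+n) = Gamma(3.2+63, 1.6+8) = Gamma(66.2, 9.6).
Mode of Gamma(α,β) for α≥1 is (α−1)/β = 65.2/9.6 = 6.7917.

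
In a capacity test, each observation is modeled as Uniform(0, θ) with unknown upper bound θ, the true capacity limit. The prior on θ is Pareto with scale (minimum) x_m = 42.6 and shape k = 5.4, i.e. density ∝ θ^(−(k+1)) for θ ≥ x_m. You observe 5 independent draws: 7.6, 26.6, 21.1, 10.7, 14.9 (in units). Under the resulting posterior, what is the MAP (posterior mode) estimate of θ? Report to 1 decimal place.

A Pareto(scale x_m, shape k) prior on the upper bound θ of Uniform(0, θ) is conjugate: posterior is Pareto(max(x_m, max xᵢ), k + n).
Sample maximum = 26.6; prior scale x_m = 42.6 → posterior scale = max = 42.6.
Posterior shape = 5.4 + 5 = 10.4.
The Pareto density is decreasing on [x_m, ∞), so the mode is x_m = 42.6.

42.6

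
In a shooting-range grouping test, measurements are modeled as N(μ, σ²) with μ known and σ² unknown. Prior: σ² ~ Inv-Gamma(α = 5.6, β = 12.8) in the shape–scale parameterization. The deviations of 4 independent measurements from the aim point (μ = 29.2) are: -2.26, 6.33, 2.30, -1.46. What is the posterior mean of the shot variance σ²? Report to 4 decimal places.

With known mean μ and an Inverse-Gamma(α, β) prior on σ², the Normal likelihood is conjugate: posterior is Inv-Gamma(α + n/2, β + Σ(xᵢ−μ)²/2).
Σ(xᵢ−μ)² = (-2.26)² + (6.33)² + (2.30)² + (-1.46)² = 52.5981.
Posterior: Inv-Gamma(5.6 + 4/2, 12.8 + 52.5981/2) = Inv-Gamma(7.60, 39.09905).
E[σ²|data] = β/(α−1) = 39.09905/6.60 = 5.9241.

5.9241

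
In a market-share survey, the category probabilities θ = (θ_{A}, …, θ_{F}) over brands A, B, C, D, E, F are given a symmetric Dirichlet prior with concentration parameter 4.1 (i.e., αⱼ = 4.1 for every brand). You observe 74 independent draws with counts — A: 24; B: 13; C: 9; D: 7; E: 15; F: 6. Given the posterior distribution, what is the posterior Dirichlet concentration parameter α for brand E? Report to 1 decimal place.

19.1

The Dirichlet prior is conjugate to the Multinomial likelihood: each posterior αⱼ = prior αⱼ + observed count nⱼ.
Posterior concentration: (28.1, 17.1, 13.1, 11.1, 19.1, 10.1), total = 98.6.
α_{E} = 4.1 + 15 = 19.1.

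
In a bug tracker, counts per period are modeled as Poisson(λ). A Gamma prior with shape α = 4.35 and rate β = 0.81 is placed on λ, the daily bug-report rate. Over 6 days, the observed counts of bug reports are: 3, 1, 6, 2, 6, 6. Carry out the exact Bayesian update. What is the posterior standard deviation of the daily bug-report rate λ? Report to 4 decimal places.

0.7819

With a Gamma(shape α, rate β) prior, the Poisson likelihood is conjugate: the posterior is Gamma(α + ΣXᵢ, β + n).
Sum of counts S = 24 over n = 6 days.
Posterior: Gamma(α+S, β+n) = Gamma(4.35+24, 0.81+6) = Gamma(28.35, 6.81).
SD = √α/β = √28.35/6.81 = 0.7819.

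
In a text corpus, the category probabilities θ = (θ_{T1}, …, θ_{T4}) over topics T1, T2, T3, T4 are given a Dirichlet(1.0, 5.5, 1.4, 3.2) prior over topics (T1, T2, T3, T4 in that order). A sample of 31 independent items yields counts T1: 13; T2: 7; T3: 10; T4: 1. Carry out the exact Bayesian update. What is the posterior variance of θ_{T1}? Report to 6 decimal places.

0.005150

The Dirichlet prior is conjugate to the Multinomial likelihood: each posterior αⱼ = prior αⱼ + observed count nⱼ.
Posterior concentration: (14.0, 12.5, 11.4, 4.2), total = 42.1.
Var[θ_j] = α_j(Σα−α_j)/((Σα)²(Σα+1)) = 14.0·28.1/(42.1²·43.1) = 0.005150.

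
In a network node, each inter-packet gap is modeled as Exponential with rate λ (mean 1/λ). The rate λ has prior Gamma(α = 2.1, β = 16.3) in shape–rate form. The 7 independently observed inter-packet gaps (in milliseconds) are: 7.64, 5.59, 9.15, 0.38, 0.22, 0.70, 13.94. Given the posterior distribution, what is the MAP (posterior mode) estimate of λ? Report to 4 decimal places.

With a Gamma(shape α, rate β) prior on the exponential rate λ, the posterior after n observations with total T = Σxᵢ is Gamma(α+n, β+T).
Sum of observations T = 37.62 milliseconds; n = 7.
Posterior: Gamma(2.1+7, 16.3+37.62) = Gamma(9.1, 53.92).
Mode = (α−1)/β = 0.1502.

0.1502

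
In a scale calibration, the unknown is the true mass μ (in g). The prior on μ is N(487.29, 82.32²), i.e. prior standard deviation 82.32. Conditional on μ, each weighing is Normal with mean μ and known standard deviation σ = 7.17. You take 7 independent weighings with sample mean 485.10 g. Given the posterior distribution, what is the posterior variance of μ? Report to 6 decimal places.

For Normal data with known variance σ², a Normal(μ₀, σ₀²) prior on μ is conjugate. Posterior precision = 1/σ₀² + n/σ²; posterior mean is the precision-weighted average of μ₀ and x̄.
σ₀² = 82.32² = 6776.5824, σ² = 7.17² = 51.4089; σ² + n·σ₀² = 51.4089 + 7·6776.5824 = 47487.4857.
Posterior precision = 1/σ₀² + n/σ² = 1/6776.5824 + 7/51.4089 = (σ² + n·σ₀²)/(σ₀²σ²) = 47487.4857/(6776.5824·51.4089); posterior variance σₙ² = σ₀²σ²/(σ² + n·σ₀²) = 6776.5824·51.4089/47487.4857 = 7.336178.

7.336178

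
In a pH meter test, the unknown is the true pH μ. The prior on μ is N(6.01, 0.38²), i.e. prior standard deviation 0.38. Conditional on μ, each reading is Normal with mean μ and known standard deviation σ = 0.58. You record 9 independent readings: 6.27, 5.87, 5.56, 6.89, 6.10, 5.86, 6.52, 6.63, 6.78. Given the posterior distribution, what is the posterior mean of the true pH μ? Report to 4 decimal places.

6.2210

For Normal data with known variance σ², a Normal(μ₀, σ₀²) prior on μ is conjugate. Posterior precision = 1/σ₀² + n/σ²; posterior mean is the precision-weighted average of μ₀ and x̄.
Σxᵢ = 6.27 + 5.87 + 5.56 + 6.89 + 6.10 + 5.86 + 6.52 + 6.63 + 6.78 = 56.48, so n·x̄ = 56.48.
σ₀² = 0.38² = 0.1444, σ² = 0.58² = 0.3364; σ² + n·σ₀² = 0.3364 + 9·0.1444 = 1.636.
Posterior mean = (μ₀/σ₀² + n·x̄/σ²)/(1/σ₀² + n/σ²) = (σ²·μ₀ + σ₀²·n·x̄)/(σ² + n·σ₀²) = (0.3364·6.01 + 0.1444·56.48)/1.636 = 10.177476/1.636 = 6.2210.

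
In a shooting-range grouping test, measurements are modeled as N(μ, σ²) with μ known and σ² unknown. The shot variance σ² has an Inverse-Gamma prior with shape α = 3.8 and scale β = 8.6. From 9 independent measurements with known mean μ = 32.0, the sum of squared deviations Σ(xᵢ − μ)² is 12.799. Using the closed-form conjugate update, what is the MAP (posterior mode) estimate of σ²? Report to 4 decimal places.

With known mean μ and an Inverse-Gamma(α, β) prior on σ², the Normal likelihood is conjugate: posterior is Inv-Gamma(α + n/2, β + Σ(xᵢ−μ)²/2).
Posterior: Inv-Gamma(3.8 + 9/2, 8.6 + 12.799/2) = Inv-Gamma(8.30, 14.9995).
Mode = β/(α+1) = 14.9995/9.30 = 1.6128.

1.6128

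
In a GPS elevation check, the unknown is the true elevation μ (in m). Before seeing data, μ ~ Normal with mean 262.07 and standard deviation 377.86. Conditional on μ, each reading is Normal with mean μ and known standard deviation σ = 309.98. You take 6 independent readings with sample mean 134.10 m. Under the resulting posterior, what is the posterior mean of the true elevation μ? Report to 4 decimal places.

For Normal data with known variance σ², a Normal(μ₀, σ₀²) prior on μ is conjugate. Posterior precision = 1/σ₀² + n/σ²; posterior mean is the precision-weighted average of μ₀ and x̄.
n·x̄ = 6·134.10 = 804.6.
σ₀² = 377.86² = 142778.1796, σ² = 309.98² = 96087.6004; σ² + n·σ₀² = 96087.6004 + 6·142778.1796 = 952756.678.
Posterior mean = (μ₀/σ₀² + n·x̄/σ²)/(1/σ₀² + n/σ²) = (σ²·μ₀ + σ₀²·n·x̄)/(σ² + n·σ₀²) = (96087.6004·262.07 + 142778.1796·804.6)/952756.678 = 140061000.742988/952756.678 = 147.0061.

147.0061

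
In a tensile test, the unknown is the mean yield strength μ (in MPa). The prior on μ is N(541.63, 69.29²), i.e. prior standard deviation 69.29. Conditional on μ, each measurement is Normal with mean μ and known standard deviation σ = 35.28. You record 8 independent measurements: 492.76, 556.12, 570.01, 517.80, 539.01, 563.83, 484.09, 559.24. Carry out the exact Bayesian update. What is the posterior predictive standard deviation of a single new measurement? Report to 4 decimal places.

37.3548

For Normal data with known variance σ², a Normal(μ₀, σ₀²) prior on μ is conjugate. Posterior precision = 1/σ₀² + n/σ²; posterior mean is the precision-weighted average of μ₀ and x̄.
σ₀² = 69.29² = 4801.1041, σ² = 35.28² = 1244.6784; σ² + n·σ₀² = 1244.6784 + 8·4801.1041 = 39653.5112.
Posterior precision = 1/σ₀² + n/σ² = 1/4801.1041 + 8/1244.6784 = (σ² + n·σ₀²)/(σ₀²σ²) = 39653.5112/(4801.1041·1244.6784); posterior variance σₙ² = σ₀²σ²/(σ² + n·σ₀²) = 4801.1041·1244.6784/39653.5112 = 150.701171.
Predictive variance for one new observation = σₙ² + σ² = 4801.1041·1244.6784/39653.5112 + 1244.6784 = σ²·(σ₀² + 39653.5112)/39653.5112 = 1244.6784·44454.6153/39653.5112 = 1395.379571; SD = √(1244.6784·44454.6153/39653.5112) = 37.3548.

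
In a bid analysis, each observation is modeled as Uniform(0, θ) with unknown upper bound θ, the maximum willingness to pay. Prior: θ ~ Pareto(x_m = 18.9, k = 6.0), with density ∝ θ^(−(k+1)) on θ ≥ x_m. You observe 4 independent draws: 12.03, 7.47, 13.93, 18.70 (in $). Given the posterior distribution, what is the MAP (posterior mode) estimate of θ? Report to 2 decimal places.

18.90

A Pareto(scale x_m, shape k) prior on the upper bound θ of Uniform(0, θ) is conjugate: posterior is Pareto(max(x_m, max xᵢ), k + n).
Sample maximum = 18.70; prior scale x_m = 18.9 → posterior scale = max = 18.90.
Posterior shape = 6.0 + 4 = 10.0.
The Pareto density is decreasing on [x_m, ∞), so the mode is x_m = 18.90.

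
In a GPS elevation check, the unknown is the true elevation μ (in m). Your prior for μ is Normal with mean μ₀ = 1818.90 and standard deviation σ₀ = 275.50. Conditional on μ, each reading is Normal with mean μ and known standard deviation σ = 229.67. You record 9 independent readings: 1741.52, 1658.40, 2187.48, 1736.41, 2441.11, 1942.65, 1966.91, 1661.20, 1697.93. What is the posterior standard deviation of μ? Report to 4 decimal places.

For Normal data with known variance σ², a Normal(μ₀, σ₀²) prior on μ is conjugate. Posterior precision = 1/σ₀² + n/σ²; posterior mean is the precision-weighted average of μ₀ and x̄.
σ₀² = 275.50² = 75900.25, σ² = 229.67² = 52748.3089; σ² + n·σ₀² = 52748.3089 + 9·75900.25 = 735850.5589.
Posterior precision = 1/σ₀² + n/σ² = 1/75900.25 + 9/52748.3089 = (σ² + n·σ₀²)/(σ₀²σ²) = 735850.5589/(75900.25·52748.3089); posterior variance σₙ² = σ₀²σ²/(σ² + n·σ₀²) = 75900.25·52748.3089/735850.5589 = 5440.791998.
Posterior SD = √σₙ² = √(75900.25·52748.3089/735850.5589) = 73.7617.

73.7617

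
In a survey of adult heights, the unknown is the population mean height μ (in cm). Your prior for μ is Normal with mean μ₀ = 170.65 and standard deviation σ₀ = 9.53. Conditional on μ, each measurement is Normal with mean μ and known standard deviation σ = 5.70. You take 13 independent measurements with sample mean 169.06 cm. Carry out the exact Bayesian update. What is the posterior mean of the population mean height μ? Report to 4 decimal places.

For Normal data with known variance σ², a Normal(μ₀, σ₀²) prior on μ is conjugate. Posterior precision = 1/σ₀² + n/σ²; posterior mean is the precision-weighted average of μ₀ and x̄.
n·x̄ = 13·169.06 = 2197.78.
σ₀² = 9.53² = 90.8209, σ² = 5.70² = 32.49; σ² + n·σ₀² = 32.49 + 13·90.8209 = 1213.1617.
Posterior mean = (μ₀/σ₀² + n·x̄/σ²)/(1/σ₀² + n/σ²) = (σ²·μ₀ + σ₀²·n·x̄)/(σ² + n·σ₀²) = (32.49·170.65 + 90.8209·2197.78)/1213.1617 = 205148.776102/1213.1617 = 169.1026.

169.1026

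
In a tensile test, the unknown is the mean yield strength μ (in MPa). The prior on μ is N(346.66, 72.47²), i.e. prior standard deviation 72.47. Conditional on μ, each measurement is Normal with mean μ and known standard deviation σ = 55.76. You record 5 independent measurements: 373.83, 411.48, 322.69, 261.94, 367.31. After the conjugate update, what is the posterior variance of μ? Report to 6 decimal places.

For Normal data with known variance σ², a Normal(μ₀, σ₀²) prior on μ is conjugate. Posterior precision = 1/σ₀² + n/σ²; posterior mean is the precision-weighted average of μ₀ and x̄.
σ₀² = 72.47² = 5251.9009, σ² = 55.76² = 3109.1776; σ² + n·σ₀² = 3109.1776 + 5·5251.9009 = 29368.6821.
Posterior precision = 1/σ₀² + n/σ² = 1/5251.9009 + 5/3109.1776 = (σ² + n·σ₀²)/(σ₀²σ²) = 29368.6821/(5251.9009·3109.1776); posterior variance σₙ² = σ₀²σ²/(σ² + n·σ₀²) = 5251.9009·3109.1776/29368.6821 = 556.003588.

556.003588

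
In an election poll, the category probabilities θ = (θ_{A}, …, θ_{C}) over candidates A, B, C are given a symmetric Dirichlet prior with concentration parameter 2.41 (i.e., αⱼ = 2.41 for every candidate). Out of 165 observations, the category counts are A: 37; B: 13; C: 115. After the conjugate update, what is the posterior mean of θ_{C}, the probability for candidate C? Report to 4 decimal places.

0.6817

The Dirichlet prior is conjugate to the Multinomial likelihood: each posterior αⱼ = prior αⱼ + observed count nⱼ.
Posterior concentration: (39.41, 15.41, 117.41), total = 172.23.
E[θ_{C}|data] = α_{C}/Σα = 117.41/172.23 = 0.6817.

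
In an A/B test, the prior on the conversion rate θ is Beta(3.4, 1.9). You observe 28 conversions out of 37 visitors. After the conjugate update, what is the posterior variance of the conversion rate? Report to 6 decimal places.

The Beta prior is conjugate to a Binomial/Bernoulli likelihood; the update adds successes to α and failures to β.
Posterior: Beta(α+k, β+n−k) = Beta(3.4+28, 1.9+9) = Beta(31.4, 10.9).
Var = αβ/((α+β)²(α+β+1)) = 31.4·10.9/(42.3²·43.3) = 0.004418.

0.004418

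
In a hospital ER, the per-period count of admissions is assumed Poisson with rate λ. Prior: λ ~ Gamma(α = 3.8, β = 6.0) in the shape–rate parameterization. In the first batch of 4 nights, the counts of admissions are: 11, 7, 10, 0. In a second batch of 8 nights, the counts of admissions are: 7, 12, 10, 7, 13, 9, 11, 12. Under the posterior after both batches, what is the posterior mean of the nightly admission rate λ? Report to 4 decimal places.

With a Gamma(shape α, rate β) prior, the Poisson likelihood is conjugate: the posterior is Gamma(α + ΣXᵢ, β + n).
Batch 1: sum of counts S = 28 over n = 4 nights.
After batch 1: Gamma(α+S, β+n) = Gamma(3.8+28, 6.0+4) = Gamma(31.8, 10.0).
Batch 2: sum of counts S = 81 over n = 8 nights.
After batch 2: Gamma(α+S, β+n) = Gamma(31.8+81, 10.0+8) = Gamma(112.8, 18.0).
Posterior mean = α/β = 112.8/18.0 = 6.2667.

6.2667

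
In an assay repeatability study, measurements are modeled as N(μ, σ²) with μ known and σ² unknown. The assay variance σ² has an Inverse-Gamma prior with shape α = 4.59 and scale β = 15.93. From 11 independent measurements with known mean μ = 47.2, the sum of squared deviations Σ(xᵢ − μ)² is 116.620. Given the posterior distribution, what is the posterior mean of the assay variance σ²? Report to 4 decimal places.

With known mean μ and an Inverse-Gamma(α, β) prior on σ², the Normal likelihood is conjugate: posterior is Inv-Gamma(α + n/2, β + Σ(xᵢ−μ)²/2).
Posterior: Inv-Gamma(4.59 + 11/2, 15.93 + 116.620/2) = Inv-Gamma(10.09, 74.2400).
E[σ²|data] = β/(α−1) = 74.2400/9.09 = 8.1672.

8.1672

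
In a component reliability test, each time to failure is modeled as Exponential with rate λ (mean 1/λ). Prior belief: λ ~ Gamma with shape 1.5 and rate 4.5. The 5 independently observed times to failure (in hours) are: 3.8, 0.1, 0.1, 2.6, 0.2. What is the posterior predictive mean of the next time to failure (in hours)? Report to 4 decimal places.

With a Gamma(shape α, rate β) prior on the exponential rate λ, the posterior after n observations with total T = Σxᵢ is Gamma(α+n, β+T).
Sum of observations T = 6.8 hours; n = 5.
Posterior: Gamma(1.5+5, 4.5+6.8) = Gamma(6.5, 11.3).
The predictive distribution for the next observation is Lomax; its mean is β/(α−1) = 11.3/5.5 = 2.0545.

2.0545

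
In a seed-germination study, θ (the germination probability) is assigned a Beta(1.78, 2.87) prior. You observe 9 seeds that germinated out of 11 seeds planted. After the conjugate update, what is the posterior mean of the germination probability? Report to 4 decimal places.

0.6888

The Beta prior is conjugate to a Binomial/Bernoulli likelihood; the update adds successes to α and failures to β.
Posterior: Beta(α+k, β+n−k) = Beta(1.78+9, 2.87+2) = Beta(10.78, 4.87).
Posterior mean = α/(α+β) = 10.78/15.65 = 0.6888.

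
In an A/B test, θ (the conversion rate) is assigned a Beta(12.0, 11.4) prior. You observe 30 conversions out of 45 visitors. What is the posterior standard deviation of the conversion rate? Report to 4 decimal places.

0.0584

The Beta prior is conjugate to a Binomial/Bernoulli likelihood; the update adds successes to α and failures to β.
Posterior: Beta(α+k, β+n−k) = Beta(12.0+30, 11.4+15) = Beta(42.0, 26.4).
Var = αβ/((α+β)²(α+β+1)) = 42.0·26.4/(68.4²·69.4) = 0.00341493; SD = √0.00341493 = 0.0584.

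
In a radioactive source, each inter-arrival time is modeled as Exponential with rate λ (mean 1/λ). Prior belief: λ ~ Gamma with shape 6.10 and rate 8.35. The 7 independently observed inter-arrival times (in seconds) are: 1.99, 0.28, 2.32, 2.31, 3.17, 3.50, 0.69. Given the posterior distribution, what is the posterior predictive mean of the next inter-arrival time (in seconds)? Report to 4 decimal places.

With a Gamma(shape α, rate β) prior on the exponential rate λ, the posterior after n observations with total T = Σxᵢ is Gamma(α+n, β+T).
Sum of observations T = 14.26 seconds; n = 7.
Posterior: Gamma(6.10+7, 8.35+14.26) = Gamma(13.10, 22.61).
The predictive distribution for the next observation is Lomax; its mean is β/(α−1) = 22.61/12.10 = 1.8686.

1.8686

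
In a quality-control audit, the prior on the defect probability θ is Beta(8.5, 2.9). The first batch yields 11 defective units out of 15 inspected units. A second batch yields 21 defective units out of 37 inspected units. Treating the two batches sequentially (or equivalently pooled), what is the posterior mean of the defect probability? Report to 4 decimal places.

The Beta prior is conjugate to a Binomial/Bernoulli likelihood; the update adds successes to α and failures to β.
After batch 1: Beta(8.5+11, 2.9+4) = Beta(19.5, 6.9).
After batch 2: Beta(19.5+21, 6.9+16) = Beta(40.5, 22.9).
Posterior mean = α/(α+β) = 40.5/63.4 = 0.6388.

0.6388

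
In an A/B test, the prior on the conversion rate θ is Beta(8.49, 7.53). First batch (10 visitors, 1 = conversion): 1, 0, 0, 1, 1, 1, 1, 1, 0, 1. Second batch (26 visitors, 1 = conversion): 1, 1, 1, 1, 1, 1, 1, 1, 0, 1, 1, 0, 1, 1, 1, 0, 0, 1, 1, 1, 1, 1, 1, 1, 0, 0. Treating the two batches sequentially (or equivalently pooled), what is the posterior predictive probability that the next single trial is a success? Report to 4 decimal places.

The Beta prior is conjugate to a Binomial/Bernoulli likelihood; the update adds successes to α and failures to β.
After batch 1: Beta(8.49+7, 7.53+3) = Beta(15.49, 10.53).
After batch 2: Beta(15.49+20, 10.53+6) = Beta(35.49, 16.53).
For a single future Bernoulli trial, P(success | data) = α/(α+β) = 0.6822.

0.6822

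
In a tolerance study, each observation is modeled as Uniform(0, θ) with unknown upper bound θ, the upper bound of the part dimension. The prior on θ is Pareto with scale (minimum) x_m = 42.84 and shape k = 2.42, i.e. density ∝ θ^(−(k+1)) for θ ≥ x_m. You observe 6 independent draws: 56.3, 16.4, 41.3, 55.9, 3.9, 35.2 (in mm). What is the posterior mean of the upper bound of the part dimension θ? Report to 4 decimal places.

63.8876

A Pareto(scale x_m, shape k) prior on the upper bound θ of Uniform(0, θ) is conjugate: posterior is Pareto(max(x_m, max xᵢ), k + n).
Sample maximum = 56.3; prior scale x_m = 42.84 → posterior scale = max = 56.30.
Posterior shape = 2.42 + 6 = 8.42.
E[θ|data] = k·x_m/(k−1) = 8.42·56.30/7.42 = 63.8876.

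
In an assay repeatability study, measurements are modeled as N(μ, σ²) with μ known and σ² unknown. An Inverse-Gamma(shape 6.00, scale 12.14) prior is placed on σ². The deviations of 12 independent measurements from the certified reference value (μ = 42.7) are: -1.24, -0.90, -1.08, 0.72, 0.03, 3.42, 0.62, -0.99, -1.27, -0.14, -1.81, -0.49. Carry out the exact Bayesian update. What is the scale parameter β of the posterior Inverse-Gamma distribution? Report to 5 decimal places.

With known mean μ and an Inverse-Gamma(α, β) prior on σ², the Normal likelihood is conjugate: posterior is Inv-Gamma(α + n/2, β + Σ(xᵢ−μ)²/2).
Σ(xᵢ−μ)² = (-1.24)² + (-0.90)² + (-1.08)² + (0.72)² + (0.03)² + (3.42)² + (0.62)² + (-0.99)² + (-1.27)² + (-0.14)² + (-1.81)² + (-0.49)² = 22.2429.
Posterior: Inv-Gamma(6.00 + 12/2, 12.14 + 22.2429/2) = Inv-Gamma(12.00, 23.26145).
Posterior β = 23.26145.

23.26145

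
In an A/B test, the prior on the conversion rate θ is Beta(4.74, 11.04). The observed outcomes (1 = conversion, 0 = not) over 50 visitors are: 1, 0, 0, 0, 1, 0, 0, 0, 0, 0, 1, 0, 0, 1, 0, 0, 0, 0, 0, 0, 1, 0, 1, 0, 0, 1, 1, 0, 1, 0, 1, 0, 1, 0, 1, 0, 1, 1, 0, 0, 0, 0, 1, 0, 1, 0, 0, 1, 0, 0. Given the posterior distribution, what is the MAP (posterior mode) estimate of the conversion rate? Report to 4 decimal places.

The Beta prior is conjugate to a Binomial/Bernoulli likelihood; the update adds successes to α and failures to β.
Posterior: Beta(α+k, β+n−k) = Beta(4.74+17, 11.04+33) = Beta(21.74, 44.04).
Mode of Beta(a,b) for a,b>1 is (a−1)/(a+b−2) = 20.74/63.78 = 0.3252.

0.3252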